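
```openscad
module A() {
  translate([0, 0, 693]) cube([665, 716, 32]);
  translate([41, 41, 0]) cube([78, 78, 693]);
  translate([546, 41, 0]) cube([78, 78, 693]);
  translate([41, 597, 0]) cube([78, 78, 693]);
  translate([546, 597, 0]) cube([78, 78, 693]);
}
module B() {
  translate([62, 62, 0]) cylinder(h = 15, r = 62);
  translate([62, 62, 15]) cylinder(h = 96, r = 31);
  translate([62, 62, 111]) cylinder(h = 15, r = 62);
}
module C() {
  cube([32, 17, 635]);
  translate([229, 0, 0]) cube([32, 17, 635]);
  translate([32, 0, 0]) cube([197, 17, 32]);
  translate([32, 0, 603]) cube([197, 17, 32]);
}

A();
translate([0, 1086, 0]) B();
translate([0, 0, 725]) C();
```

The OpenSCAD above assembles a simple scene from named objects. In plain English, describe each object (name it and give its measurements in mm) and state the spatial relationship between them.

A is a rectangular dining table. The top is 665×716×32 mm with its upper surface at z = 725 mm. It stands on four 78×78 mm square legs, each inset 41 mm from the nearest pair of top edges, running from the floor to the underside of the top.

B is a spool: two coaxial disc flanges of radius 62 mm and thickness 15 mm, joined by a core cylinder of radius 31 mm and height 96 mm. The lower flange rests on z = 0 and the three cylinders share a vertical axis.

C is a picture frame with a 197×571 mm rectangular opening (x by z) and a uniform 32 mm border on every side. Frame depth is 17 mm along y. It is built from two vertical stiles running the full outside height and two horizontal rails spanning the gap between the stiles.

The spool is on the floor beside the table on its +y side. The picture frame is on top of the table.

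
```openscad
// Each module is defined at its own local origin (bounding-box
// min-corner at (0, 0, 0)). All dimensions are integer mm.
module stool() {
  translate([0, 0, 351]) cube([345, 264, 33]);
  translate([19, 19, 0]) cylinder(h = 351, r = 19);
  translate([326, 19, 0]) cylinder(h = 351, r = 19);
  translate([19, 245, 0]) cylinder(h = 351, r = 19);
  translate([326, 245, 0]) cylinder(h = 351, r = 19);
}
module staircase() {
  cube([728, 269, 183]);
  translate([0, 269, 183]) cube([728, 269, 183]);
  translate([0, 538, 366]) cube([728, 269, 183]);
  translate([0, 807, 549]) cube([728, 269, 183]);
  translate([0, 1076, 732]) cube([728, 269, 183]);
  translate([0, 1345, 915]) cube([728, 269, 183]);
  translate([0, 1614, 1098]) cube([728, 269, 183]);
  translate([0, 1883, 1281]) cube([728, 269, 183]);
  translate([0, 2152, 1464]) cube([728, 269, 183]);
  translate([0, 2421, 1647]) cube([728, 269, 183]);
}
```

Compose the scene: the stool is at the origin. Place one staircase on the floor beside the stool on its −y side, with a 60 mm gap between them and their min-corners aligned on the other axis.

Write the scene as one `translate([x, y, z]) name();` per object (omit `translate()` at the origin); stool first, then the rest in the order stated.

stool();
translate([0, -2750, 0]) staircase();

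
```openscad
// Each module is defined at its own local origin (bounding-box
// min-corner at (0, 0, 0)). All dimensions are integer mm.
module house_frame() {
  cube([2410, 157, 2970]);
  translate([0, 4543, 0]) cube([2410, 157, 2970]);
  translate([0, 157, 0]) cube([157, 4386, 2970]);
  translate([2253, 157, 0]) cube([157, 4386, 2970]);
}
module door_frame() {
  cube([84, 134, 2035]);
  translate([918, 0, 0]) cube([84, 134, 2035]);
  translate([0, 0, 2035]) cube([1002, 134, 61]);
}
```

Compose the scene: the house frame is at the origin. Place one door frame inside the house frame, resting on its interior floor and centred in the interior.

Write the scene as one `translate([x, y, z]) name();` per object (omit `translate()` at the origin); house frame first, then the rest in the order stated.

house_frame();
translate([704, 2283, 0]) door_frame();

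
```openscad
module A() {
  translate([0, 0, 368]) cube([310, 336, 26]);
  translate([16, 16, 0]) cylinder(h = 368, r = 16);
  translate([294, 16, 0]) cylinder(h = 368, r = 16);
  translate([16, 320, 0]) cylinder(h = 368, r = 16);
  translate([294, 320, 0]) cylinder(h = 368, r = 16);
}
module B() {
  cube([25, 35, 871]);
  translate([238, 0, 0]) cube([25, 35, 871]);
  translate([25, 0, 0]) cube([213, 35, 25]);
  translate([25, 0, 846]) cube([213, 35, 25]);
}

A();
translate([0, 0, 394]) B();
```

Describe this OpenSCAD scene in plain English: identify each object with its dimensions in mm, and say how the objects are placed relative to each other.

A is a four-legged stool. The seat is a 310×336×26 mm slab whose top surface is at z = 394 mm; four round legs, each 32 mm in diameter, run from the floor (z = 0) to the underside of the seat, each leg's axis is inset half a diameter from the nearest pair of seat edges (so the leg's bounding box is flush with the corner).

B is a rectangular picture frame lying in the x–z plane (depth along y). The opening is 213 mm wide (x) by 821 mm tall (z), surrounded by a border 25 mm wide on all four sides. The frame is 35 mm deep and is made of two full-height vertical stiles with two horizontal rails fitted between them.

The picture frame is on top of the stool.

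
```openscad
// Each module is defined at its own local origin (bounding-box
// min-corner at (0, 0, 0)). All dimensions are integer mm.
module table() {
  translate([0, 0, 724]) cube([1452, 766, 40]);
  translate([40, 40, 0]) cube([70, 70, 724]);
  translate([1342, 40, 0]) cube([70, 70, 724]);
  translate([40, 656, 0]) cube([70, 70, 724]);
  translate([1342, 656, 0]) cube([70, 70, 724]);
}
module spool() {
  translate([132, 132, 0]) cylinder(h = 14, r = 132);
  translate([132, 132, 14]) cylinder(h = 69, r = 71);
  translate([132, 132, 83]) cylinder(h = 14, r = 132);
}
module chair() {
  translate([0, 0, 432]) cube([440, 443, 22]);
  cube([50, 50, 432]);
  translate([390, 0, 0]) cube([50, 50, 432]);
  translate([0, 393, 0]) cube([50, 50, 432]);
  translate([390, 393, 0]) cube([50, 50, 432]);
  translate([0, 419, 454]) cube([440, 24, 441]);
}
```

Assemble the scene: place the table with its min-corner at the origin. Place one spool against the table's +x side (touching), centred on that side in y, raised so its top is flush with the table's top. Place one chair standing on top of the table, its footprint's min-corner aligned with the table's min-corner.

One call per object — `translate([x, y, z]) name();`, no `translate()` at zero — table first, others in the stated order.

table();
translate([1452, 251, 667]) spool();
translate([0, 0, 764]) chair();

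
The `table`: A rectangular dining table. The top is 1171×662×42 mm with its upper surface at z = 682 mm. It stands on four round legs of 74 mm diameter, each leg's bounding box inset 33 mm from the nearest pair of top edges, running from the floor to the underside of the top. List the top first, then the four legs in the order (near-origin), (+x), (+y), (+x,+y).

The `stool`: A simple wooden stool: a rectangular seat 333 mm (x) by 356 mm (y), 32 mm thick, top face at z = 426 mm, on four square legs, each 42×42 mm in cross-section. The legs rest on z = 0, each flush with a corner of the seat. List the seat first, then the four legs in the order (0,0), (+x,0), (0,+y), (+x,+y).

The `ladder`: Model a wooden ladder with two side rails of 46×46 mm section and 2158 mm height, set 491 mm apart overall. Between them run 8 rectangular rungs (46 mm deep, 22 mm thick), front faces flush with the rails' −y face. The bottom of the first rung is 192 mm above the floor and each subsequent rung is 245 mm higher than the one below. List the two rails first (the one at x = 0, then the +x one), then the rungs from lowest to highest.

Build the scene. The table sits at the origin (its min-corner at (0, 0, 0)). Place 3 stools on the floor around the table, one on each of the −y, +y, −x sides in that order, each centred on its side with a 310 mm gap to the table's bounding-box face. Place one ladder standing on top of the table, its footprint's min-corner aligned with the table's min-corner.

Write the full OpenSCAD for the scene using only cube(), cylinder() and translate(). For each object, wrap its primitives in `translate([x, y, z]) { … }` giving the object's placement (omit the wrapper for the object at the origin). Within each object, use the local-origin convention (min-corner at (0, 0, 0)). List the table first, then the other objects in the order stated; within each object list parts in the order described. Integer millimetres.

translate([0, 0, 640]) cube([1171, 662, 42]);
translate([70, 70, 0]) cylinder(h = 640, r = 37);
translate([1101, 70, 0]) cylinder(h = 640, r = 37);
translate([70, 592, 0]) cylinder(h = 640, r = 37);
translate([1101, 592, 0]) cylinder(h = 640, r = 37);
translate([419, -666, 0]) {
  translate([0, 0, 394]) cube([333, 356, 32]);
  cube([42, 42, 394]);
  translate([291, 0, 0]) cube([42, 42, 394]);
  translate([0, 314, 0]) cube([42, 42, 394]);
  translate([291, 314, 0]) cube([42, 42, 394]);
}
translate([419, 972, 0]) {
  translate([0, 0, 394]) cube([333, 356, 32]);
  cube([42, 42, 394]);
  translate([291, 0, 0]) cube([42, 42, 394]);
  translate([0, 314, 0]) cube([42, 42, 394]);
  translate([291, 314, 0]) cube([42, 42, 394]);
}
translate([-643, 153, 0]) {
  translate([0, 0, 394]) cube([333, 356, 32]);
  cube([42, 42, 394]);
  translate([291, 0, 0]) cube([42, 42, 394]);
  translate([0, 314, 0]) cube([42, 42, 394]);
  translate([291, 314, 0]) cube([42, 42, 394]);
}
translate([0, 0, 682]) {
  cube([46, 46, 2158]);
  translate([445, 0, 0]) cube([46, 46, 2158]);
  translate([46, 0, 192]) cube([399, 46, 22]);
  translate([46, 0, 437]) cube([399, 46, 22]);
  translate([46, 0, 682]) cube([399, 46, 22]);
  translate([46, 0, 927]) cube([399, 46, 22]);
  translate([46, 0, 1172]) cube([399, 46, 22]);
  translate([46, 0, 1417]) cube([399, 46, 22]);
  translate([46, 0, 1662]) cube([399, 46, 22]);
  translate([46, 0, 1907]) cube([399, 46, 22]);
}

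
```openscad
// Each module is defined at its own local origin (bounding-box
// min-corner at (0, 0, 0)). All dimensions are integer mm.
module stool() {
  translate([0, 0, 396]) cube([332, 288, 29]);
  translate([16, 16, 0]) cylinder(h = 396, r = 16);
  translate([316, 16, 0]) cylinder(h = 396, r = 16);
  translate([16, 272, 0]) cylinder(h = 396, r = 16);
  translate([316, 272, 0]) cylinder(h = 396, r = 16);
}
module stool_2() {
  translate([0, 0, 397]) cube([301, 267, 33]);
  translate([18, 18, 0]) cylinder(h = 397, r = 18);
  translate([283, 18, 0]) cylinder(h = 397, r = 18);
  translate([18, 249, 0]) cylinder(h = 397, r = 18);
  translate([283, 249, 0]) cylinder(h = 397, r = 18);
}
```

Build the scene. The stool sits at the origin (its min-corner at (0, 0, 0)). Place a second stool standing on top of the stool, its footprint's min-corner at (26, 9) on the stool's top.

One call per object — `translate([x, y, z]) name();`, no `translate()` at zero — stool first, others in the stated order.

stool();
translate([26, 9, 425]) stool_2();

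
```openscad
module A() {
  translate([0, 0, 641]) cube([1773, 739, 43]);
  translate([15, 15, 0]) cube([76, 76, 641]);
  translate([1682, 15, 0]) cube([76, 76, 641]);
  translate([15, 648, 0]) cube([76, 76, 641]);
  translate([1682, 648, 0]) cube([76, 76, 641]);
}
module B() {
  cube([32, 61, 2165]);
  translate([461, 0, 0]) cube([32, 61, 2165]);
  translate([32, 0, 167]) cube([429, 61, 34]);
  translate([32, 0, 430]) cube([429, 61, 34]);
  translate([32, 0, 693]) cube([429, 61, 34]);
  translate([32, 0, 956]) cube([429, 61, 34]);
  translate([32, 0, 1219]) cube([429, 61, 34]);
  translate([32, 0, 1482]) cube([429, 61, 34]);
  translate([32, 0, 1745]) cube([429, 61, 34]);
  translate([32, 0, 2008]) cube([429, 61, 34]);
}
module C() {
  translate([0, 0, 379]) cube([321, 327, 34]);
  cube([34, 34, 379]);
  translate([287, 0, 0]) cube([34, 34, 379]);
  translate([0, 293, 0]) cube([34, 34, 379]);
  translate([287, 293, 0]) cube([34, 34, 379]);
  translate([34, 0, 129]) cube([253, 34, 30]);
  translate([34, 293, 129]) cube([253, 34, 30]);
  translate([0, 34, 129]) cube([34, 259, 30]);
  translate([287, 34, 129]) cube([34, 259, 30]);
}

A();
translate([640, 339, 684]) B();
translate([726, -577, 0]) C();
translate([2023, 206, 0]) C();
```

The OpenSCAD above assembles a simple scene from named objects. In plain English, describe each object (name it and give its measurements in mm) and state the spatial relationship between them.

A is a table: top 1773 mm (x) × 739 mm (y), 43 mm thick, upper face at z = 684 mm, on four 76×76 mm square legs, each inset 15 mm from the nearest pair of top edges, running from z = 0 to the bottom of the top.

B is a straight ladder. Two 32×61 mm vertical rails, 2165 mm tall, stand 493 mm apart (outside-to-outside) with their front faces coplanar on the −y side. 8 rungs, each 61 mm deep and 34 mm tall, span between the inner faces of the rails, front faces flush with the rails. The lowest rung's underside is at z = 167 mm and rungs are spaced 263 mm apart (underside to underside).

C is a four-legged stool. The seat is 321×327 mm, 34 mm thick, top at z = 413 mm. It stands on four square legs, each 34×34 mm in cross-section, from z = 0 to the seat underside, each flush with a corner of the seat. Four stretchers, 34 mm wide and 30 mm tall, connect adjacent legs with their undersides at z = 129 mm, each running between the inner faces of the legs it joins and aligned with the legs' outer faces on the other axis.

The ladder is on top of the table, centred. Two stools sit around the table at the −y, +x sides.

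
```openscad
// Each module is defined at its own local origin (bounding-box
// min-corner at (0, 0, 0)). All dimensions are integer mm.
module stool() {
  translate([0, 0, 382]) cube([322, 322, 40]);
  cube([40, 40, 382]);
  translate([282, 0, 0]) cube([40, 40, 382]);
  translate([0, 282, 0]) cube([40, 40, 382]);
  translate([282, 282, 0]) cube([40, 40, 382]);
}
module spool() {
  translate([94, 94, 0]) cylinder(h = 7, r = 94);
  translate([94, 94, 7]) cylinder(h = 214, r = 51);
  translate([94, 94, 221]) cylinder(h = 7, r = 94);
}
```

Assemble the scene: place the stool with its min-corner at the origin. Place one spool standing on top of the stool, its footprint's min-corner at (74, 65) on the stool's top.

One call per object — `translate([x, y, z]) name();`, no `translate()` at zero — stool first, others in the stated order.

stool();
translate([74, 65, 422]) spool();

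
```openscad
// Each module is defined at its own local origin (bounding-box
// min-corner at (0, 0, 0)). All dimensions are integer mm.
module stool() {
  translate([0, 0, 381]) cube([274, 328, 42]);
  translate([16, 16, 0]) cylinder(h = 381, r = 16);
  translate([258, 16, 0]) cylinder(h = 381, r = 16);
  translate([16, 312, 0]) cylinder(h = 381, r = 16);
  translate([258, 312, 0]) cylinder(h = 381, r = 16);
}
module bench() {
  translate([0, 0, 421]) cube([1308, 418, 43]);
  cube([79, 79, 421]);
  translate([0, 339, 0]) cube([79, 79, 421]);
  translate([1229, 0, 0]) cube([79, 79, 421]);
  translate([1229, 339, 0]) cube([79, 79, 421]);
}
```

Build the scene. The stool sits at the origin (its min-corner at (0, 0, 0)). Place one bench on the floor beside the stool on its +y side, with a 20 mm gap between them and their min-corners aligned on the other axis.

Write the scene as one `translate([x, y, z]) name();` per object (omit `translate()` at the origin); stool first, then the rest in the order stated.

stool();
translate([0, 348, 0]) bench();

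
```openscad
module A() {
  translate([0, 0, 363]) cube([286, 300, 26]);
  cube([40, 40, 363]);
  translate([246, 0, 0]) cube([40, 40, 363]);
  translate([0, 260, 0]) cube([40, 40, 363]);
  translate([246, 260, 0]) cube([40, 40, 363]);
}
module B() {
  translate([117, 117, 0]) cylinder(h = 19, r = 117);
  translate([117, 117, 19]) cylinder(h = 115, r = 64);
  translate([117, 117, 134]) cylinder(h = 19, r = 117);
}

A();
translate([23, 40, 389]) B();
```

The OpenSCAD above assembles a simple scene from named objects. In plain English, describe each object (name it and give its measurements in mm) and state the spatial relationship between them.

A is a simple wooden stool: a rectangular seat 286 mm (x) by 300 mm (y), 26 mm thick, top face at z = 389 mm, on four square legs, each 40×40 mm in cross-section. The legs rest on z = 0, each flush with a corner of the seat.

B is a spool: two coaxial disc flanges of radius 117 mm and thickness 19 mm, joined by a core cylinder of radius 64 mm and height 115 mm. The lower flange rests on z = 0 and the three cylinders share a vertical axis.

The spool is on top of the stool.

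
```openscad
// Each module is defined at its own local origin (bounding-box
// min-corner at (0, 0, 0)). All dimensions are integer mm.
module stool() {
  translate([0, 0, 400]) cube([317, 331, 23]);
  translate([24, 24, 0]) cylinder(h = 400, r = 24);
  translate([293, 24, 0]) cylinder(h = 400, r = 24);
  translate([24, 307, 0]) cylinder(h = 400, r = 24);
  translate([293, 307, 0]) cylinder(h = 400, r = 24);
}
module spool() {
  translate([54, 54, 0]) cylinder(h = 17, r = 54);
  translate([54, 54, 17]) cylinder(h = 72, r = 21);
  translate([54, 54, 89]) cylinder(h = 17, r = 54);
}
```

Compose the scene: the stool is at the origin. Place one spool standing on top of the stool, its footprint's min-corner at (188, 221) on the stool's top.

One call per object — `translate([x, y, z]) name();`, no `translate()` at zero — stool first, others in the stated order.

stool();
translate([188, 221, 423]) spool();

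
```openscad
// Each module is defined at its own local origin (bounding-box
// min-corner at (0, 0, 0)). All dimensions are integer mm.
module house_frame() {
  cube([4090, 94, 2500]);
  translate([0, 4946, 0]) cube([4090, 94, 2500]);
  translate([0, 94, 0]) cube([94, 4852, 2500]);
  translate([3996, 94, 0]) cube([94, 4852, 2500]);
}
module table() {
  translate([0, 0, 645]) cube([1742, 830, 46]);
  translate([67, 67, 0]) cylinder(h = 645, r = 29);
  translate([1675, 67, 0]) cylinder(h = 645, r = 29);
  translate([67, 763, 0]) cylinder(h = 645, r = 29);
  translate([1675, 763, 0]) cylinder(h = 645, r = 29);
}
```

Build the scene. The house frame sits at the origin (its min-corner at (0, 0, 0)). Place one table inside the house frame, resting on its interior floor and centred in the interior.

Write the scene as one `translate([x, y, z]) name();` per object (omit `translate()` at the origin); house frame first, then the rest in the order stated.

house_frame();
translate([1174, 2105, 0]) table();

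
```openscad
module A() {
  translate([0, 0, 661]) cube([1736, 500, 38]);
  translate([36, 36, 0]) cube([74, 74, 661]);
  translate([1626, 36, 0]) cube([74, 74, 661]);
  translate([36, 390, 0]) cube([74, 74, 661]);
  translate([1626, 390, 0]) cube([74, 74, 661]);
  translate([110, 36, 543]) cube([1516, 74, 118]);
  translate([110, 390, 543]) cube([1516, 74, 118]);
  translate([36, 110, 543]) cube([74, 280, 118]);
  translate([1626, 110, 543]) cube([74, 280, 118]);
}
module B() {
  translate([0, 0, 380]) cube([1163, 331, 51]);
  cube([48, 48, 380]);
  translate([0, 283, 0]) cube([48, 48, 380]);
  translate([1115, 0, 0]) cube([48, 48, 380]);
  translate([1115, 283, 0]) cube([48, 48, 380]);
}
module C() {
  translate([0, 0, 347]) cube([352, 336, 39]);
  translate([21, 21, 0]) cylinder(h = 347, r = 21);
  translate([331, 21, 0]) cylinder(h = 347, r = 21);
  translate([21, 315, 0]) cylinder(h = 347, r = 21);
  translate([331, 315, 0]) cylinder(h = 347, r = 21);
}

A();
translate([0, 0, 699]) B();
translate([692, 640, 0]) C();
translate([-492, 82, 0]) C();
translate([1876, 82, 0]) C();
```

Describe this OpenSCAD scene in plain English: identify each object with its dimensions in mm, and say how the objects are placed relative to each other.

A is a rectangular dining table. The top is 1736×500×38 mm with its upper surface at z = 699 mm. It stands on four 74×74 mm square legs, each inset 36 mm from the nearest pair of top edges, running from the floor to the underside of the top. Four apron rails, 74 mm thick and 118 mm tall, run between adjacent legs with their top edges flush with the underside of the top and their outer faces flush with the legs' outer faces.

B is a long wooden bench with a 1163 mm (x) × 331 mm (y) seat, 51 mm thick, its top surface 431 mm above the floor. Four 48 mm square legs at the seat corners, flush with the edges, run from z = 0 to the seat underside.

C is a four-legged stool. The seat is 352×336 mm, 39 mm thick, top at z = 386 mm. It stands on four round legs, each 42 mm in diameter, from z = 0 to the seat underside, each leg's axis is inset half a diameter from the nearest pair of seat edges (so the leg's bounding box is flush with the corner).

The bench is on top of the table. Three stools sit around the table at the +y, −x, +x sides.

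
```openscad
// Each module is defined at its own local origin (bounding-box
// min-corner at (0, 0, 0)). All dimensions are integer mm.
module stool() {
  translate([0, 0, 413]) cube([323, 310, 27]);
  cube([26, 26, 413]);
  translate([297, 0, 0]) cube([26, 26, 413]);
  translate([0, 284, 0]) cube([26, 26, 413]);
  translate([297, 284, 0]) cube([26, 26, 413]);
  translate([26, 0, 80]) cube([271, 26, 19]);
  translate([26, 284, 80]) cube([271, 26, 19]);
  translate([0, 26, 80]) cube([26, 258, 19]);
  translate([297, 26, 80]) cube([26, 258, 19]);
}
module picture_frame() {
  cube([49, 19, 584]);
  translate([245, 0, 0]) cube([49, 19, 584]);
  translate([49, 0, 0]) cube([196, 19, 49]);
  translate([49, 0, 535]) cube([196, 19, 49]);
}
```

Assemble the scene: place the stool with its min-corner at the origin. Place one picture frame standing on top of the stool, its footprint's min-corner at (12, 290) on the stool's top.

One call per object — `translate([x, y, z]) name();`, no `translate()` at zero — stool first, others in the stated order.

stool();
translate([12, 290, 440]) picture_frame();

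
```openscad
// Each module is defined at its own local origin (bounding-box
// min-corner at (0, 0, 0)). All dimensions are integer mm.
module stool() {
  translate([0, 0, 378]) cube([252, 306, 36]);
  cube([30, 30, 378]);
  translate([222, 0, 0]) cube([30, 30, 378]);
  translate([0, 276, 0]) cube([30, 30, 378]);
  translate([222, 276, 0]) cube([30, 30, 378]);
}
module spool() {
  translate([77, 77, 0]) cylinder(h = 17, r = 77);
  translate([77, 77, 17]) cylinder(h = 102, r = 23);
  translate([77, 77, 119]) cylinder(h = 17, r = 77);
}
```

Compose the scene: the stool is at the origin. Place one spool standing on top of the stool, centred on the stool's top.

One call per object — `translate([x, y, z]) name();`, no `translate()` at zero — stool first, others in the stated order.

stool();
translate([49, 76, 414]) spool();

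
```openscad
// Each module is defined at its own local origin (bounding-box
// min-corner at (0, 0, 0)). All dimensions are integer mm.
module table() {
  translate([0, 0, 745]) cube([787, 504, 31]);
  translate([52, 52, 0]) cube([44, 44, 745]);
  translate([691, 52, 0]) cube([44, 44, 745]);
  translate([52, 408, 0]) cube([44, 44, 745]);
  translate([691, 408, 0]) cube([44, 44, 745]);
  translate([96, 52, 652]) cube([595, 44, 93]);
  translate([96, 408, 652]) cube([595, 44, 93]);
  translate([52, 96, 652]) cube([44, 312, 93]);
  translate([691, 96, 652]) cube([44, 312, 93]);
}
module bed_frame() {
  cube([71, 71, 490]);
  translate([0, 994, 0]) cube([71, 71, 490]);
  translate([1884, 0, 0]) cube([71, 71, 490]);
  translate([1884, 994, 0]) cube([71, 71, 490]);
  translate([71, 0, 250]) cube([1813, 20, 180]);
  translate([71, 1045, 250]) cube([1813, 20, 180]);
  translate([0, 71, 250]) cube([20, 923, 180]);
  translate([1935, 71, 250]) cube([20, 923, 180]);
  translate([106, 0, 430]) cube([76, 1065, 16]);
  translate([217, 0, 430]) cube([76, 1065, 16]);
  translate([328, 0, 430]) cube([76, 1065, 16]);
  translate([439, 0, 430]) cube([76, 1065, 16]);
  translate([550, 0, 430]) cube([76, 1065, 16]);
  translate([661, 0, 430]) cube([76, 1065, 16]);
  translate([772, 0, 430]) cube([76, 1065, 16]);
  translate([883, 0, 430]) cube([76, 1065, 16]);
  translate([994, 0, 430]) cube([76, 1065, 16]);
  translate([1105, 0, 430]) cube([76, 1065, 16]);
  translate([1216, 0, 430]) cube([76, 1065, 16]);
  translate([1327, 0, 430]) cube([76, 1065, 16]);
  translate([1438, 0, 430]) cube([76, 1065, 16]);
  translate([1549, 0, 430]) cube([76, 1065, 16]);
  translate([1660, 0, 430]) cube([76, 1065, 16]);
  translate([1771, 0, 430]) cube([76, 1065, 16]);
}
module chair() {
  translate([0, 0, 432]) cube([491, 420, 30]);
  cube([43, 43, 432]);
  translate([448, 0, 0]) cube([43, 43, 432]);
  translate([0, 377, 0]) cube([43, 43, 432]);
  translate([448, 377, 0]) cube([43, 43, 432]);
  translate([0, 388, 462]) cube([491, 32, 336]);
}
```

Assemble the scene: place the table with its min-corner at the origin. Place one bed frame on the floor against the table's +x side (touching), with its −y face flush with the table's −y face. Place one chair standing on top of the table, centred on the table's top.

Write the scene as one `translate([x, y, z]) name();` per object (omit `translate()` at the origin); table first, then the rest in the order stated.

table();
translate([787, 0, 0]) bed_frame();
translate([148, 42, 776]) chair();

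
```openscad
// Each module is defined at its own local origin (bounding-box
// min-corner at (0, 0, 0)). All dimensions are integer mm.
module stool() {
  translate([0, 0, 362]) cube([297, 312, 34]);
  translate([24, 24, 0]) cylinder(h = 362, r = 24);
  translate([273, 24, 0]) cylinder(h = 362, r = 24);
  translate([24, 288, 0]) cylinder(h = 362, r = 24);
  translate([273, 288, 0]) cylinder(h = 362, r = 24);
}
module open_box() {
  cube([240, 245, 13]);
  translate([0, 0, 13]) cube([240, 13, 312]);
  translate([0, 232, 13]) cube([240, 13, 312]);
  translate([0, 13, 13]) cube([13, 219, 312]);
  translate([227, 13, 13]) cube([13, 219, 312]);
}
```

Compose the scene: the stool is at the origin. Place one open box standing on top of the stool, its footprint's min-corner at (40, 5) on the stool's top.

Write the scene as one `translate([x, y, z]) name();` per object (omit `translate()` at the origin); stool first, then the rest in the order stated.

stool();
translate([40, 5, 396]) open_box();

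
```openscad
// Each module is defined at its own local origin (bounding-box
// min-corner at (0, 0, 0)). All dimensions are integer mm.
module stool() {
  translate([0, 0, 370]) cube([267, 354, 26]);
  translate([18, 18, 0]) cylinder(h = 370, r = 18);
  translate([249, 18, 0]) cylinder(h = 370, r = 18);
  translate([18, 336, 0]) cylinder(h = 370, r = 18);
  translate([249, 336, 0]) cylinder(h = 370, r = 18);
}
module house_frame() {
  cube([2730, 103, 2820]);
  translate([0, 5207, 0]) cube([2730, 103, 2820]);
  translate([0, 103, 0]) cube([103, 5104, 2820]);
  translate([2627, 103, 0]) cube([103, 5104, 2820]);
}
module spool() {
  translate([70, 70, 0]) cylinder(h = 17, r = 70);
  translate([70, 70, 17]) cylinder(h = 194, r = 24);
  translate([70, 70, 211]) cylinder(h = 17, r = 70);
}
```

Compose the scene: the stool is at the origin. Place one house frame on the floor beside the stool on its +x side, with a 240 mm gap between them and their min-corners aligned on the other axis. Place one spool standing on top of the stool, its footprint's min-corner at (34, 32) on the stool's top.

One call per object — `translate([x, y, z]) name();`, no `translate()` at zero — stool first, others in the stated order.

stool();
translate([507, 0, 0]) house_frame();
translate([34, 32, 396]) spool();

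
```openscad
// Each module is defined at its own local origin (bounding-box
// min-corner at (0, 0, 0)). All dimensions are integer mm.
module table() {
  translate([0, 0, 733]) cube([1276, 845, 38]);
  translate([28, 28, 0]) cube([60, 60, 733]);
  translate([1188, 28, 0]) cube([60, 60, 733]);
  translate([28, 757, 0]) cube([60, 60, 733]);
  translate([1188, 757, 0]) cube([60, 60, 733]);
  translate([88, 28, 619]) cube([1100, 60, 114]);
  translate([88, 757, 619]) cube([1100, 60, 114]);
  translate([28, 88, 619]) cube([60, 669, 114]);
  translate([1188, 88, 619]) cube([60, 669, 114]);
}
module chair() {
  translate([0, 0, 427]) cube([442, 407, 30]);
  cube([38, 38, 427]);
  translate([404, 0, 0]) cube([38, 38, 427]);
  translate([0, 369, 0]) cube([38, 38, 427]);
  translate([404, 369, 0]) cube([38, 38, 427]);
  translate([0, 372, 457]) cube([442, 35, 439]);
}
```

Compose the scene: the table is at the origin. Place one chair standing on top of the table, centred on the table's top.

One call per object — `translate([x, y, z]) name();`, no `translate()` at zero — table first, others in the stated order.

table();
translate([417, 219, 771]) chair();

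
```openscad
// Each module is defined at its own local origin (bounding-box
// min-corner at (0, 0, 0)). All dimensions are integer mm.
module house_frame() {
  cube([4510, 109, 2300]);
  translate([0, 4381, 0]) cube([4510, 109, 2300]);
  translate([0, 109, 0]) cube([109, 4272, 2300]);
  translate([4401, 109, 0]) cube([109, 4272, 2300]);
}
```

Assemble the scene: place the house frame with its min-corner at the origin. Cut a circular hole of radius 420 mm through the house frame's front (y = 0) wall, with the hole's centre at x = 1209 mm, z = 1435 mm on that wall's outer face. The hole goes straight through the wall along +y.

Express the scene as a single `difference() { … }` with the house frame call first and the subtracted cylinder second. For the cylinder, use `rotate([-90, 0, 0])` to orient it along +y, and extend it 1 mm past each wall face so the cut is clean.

difference() {
  house_frame();
  translate([1209, -1, 1435]) rotate([-90, 0, 0]) cylinder(h = 111, r = 420);
}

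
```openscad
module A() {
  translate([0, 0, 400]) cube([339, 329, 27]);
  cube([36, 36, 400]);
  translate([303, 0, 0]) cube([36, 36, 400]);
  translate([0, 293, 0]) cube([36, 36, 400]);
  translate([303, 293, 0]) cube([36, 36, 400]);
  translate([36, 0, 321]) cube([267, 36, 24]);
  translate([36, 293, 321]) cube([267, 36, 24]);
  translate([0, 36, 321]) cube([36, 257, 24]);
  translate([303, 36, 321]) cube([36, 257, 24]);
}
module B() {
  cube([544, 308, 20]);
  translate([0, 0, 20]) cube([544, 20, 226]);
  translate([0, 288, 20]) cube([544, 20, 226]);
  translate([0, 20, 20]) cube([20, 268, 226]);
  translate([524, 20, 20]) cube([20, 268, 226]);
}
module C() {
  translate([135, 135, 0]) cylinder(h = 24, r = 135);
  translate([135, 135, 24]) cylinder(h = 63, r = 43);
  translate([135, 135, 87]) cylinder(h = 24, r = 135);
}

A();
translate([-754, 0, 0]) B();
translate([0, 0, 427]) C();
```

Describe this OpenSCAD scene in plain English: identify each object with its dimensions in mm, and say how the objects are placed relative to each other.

A is a four-legged stool. The seat is 339×329 mm, 27 mm thick, top at z = 427 mm. It stands on four square legs, each 36×36 mm in cross-section, from z = 0 to the seat underside, each flush with a corner of the seat. Four stretchers, 36 mm wide and 24 mm tall, connect adjacent legs with their undersides at z = 321 mm, each running between the inner faces of the legs it joins and aligned with the legs' outer faces on the other axis.

B is an open storage box with external size 544×308×246 mm and wall thickness 20 mm (the base is also 20 mm thick). The base covers the whole footprint; the four walls stand on the base, with the y-facing walls full-width and the x-facing walls fitting between their inner faces.

C is a spool: two coaxial disc flanges of radius 135 mm and thickness 24 mm, joined by a core cylinder of radius 43 mm and height 63 mm. The lower flange rests on z = 0 and the three cylinders share a vertical axis.

The open box is on the floor beside the stool on its −x side. The spool is on top of the stool.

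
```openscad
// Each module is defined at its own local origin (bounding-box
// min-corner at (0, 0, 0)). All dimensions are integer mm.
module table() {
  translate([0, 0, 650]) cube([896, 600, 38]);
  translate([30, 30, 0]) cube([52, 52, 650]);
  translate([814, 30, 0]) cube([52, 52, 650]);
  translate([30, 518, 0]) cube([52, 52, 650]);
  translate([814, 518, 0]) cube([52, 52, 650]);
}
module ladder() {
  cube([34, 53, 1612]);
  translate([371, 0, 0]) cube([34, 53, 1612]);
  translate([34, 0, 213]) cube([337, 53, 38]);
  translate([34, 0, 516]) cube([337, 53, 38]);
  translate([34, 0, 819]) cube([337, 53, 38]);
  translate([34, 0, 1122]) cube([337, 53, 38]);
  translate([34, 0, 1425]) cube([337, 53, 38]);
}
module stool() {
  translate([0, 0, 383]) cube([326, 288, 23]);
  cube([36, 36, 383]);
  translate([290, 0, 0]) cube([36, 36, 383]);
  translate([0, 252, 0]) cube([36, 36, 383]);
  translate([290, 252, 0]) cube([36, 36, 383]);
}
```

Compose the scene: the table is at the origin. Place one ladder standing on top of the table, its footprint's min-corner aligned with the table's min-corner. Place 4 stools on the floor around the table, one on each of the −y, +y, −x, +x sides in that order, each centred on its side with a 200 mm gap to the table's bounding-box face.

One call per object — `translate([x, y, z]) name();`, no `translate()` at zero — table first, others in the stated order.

table();
translate([0, 0, 688]) ladder();
translate([285, -488, 0]) stool();
translate([285, 800, 0]) stool();
translate([-526, 156, 0]) stool();
translate([1096, 156, 0]) stool();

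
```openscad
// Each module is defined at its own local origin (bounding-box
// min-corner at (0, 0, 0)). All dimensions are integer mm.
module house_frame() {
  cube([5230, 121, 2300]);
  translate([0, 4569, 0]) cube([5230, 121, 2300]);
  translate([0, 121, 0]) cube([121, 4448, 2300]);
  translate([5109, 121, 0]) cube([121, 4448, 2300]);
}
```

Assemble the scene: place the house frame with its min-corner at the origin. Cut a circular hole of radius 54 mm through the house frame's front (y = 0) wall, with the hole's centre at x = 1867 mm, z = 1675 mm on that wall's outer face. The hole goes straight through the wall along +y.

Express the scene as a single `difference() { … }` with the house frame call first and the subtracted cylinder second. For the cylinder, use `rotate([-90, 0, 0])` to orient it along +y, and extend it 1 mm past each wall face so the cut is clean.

difference() {
  house_frame();
  translate([1867, -1, 1675]) rotate([-90, 0, 0]) cylinder(h = 123, r = 54);
}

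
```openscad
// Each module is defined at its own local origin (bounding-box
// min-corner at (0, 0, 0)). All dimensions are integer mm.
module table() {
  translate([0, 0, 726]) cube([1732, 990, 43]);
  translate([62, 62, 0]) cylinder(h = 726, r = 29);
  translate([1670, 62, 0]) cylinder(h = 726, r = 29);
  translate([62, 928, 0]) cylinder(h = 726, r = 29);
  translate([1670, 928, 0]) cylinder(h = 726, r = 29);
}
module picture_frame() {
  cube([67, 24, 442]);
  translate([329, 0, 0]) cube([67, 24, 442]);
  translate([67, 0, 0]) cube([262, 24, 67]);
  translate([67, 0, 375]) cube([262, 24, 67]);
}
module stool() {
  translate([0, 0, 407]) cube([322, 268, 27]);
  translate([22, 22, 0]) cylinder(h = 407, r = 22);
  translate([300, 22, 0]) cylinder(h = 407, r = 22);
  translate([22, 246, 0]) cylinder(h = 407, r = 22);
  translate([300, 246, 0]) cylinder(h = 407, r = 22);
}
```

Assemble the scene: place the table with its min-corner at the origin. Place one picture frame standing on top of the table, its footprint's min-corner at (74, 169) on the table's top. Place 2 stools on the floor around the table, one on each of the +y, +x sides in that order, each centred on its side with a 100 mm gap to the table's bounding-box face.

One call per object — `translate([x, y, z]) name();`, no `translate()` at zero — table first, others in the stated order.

table();
translate([74, 169, 769]) picture_frame();
translate([705, 1090, 0]) stool();
translate([1832, 361, 0]) stool();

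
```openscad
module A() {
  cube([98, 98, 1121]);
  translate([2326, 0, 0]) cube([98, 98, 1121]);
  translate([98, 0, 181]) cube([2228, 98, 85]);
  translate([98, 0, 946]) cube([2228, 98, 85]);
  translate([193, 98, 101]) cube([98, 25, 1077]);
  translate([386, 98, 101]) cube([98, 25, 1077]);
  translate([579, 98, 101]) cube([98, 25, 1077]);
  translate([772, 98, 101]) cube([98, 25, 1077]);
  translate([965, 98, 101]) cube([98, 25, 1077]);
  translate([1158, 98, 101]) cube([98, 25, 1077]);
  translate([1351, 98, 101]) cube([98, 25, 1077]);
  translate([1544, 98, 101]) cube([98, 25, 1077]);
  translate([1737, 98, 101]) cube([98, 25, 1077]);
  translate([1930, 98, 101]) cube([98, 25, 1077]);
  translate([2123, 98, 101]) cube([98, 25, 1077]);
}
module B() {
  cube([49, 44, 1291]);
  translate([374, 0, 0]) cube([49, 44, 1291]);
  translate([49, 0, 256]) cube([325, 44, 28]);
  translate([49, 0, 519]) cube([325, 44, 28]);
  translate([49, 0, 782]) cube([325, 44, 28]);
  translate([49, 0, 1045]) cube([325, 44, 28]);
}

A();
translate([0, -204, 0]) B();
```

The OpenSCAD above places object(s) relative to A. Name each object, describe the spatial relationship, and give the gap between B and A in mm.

The ladder's nearest face is 160 mm from the fence section's −y face.

A is a fence section. B is a ladder. The ladder is on the floor beside the fence section on its −y side. The gap between the ladder and the fence section is 160 mm.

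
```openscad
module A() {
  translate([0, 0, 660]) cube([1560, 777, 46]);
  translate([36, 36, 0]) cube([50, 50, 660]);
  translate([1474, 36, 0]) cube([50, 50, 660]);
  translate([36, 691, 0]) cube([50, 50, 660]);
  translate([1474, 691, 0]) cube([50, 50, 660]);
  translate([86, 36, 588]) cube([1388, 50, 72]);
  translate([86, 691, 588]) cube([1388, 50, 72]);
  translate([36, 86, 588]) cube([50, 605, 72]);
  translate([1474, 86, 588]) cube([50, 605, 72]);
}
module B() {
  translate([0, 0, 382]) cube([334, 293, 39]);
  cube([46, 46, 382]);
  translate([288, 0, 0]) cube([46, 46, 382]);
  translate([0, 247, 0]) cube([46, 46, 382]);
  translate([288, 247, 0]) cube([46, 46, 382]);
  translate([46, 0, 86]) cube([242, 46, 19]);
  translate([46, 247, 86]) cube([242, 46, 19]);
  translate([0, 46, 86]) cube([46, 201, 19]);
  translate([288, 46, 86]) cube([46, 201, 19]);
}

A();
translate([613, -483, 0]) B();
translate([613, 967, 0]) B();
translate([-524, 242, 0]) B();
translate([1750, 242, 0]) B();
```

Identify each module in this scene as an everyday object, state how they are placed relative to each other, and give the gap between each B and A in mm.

A is a table. B is a stool. Four stools sit around the table at the −y, +y, −x, +x sides. The gap between each stool and the table is 190 mm.

Each stool's nearest face is 190 mm from the table's bounding box.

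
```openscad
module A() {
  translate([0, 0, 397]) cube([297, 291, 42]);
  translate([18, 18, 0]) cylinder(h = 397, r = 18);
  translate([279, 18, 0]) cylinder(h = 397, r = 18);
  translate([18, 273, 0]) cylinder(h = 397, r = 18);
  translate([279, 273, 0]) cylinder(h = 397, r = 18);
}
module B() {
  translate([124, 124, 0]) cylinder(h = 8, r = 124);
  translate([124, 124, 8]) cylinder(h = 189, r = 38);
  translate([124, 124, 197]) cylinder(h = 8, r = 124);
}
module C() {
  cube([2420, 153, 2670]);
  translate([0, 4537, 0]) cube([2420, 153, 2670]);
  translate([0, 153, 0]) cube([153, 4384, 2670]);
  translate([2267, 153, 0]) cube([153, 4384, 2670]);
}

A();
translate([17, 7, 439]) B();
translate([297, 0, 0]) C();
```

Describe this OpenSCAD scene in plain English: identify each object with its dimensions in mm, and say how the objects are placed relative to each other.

A is a four-legged stool. The seat is 297×291 mm, 42 mm thick, top at z = 439 mm. It stands on four round legs, each 36 mm in diameter, from z = 0 to the seat underside, each leg's axis is inset half a diameter from the nearest pair of seat edges (so the leg's bounding box is flush with the corner).

B is a spool: two coaxial disc flanges of radius 124 mm and thickness 8 mm, joined by a core cylinder of radius 38 mm and height 189 mm. The lower flange rests on z = 0 and the three cylinders share a vertical axis.

C is the wall frame of a small rectangular building: four walls, each 2670 mm tall and 153 mm thick, enclosing a footprint 2420 mm (x) by 4690 mm (y) outside-to-outside, with no floor or roof. The front and back walls (the −y and +y sides) span the full width; the two side walls fit between them.

The spool is on top of the stool. The house frame is against the stool's +x side, with their −y faces flush.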